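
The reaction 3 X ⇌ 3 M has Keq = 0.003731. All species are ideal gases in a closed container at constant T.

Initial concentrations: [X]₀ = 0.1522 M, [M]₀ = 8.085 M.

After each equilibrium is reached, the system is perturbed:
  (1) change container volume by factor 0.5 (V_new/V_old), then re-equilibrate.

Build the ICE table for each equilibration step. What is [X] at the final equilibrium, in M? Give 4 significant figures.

[X]_eq = 14.26 M

Q₀ = 1.4990e+05 vs Keq = 0.003731 ⇒ Q>K, reverse
Step 1:
                   X          M
  init        0.1522      8.085
  Δ            6.979     -6.979
  eq           7.131      1.106
  solve Keq expr → x = -2.326; check Q = 0.003731
Then change container volume by factor 0.5 (V_new/V_old).
Step 2:
                   X          M
  init         14.26      2.212
  Δ                0          0
  eq           14.26      2.212
  solve Keq expr → x = 0; check Q = 0.003731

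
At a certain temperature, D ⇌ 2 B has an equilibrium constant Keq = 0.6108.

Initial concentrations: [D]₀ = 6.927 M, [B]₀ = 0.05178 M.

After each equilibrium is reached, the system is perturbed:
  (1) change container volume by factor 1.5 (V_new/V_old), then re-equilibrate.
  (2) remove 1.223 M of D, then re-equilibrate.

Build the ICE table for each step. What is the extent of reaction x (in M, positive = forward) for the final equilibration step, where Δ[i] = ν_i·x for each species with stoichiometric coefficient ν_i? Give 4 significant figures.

Q₀ = 3.8706e-04 vs Keq = 0.6108 ⇒ Q<K, forward
Step 1:
                   D          B
  init         6.927    0.05178
  Δ           -0.931      1.862
  eq           5.996      1.914
  solve Keq expr → x = 0.931; check Q = 0.6108
Then change container volume by factor 1.5 (V_new/V_old).
Step 2:
                   D          B
  init         3.997      1.276
  Δ          -0.1305      0.261
  eq           3.867      1.537
  solve Keq expr → x = 0.1305; check Q = 0.6108
Then remove 1.223 M of D.
Step 3:
                   D          B
  init         2.644      1.537
  Δ           0.1189    -0.2378
  eq           2.763      1.299
  solve Keq expr → x = -0.1189; check Q = 0.6108

x = -0.1189 M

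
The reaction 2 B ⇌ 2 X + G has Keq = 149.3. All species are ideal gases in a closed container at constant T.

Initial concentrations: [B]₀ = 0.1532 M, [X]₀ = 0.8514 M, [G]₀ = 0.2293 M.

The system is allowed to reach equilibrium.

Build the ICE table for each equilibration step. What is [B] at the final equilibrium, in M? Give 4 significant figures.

Q₀ = 7.082 vs Keq = 149.3 ⇒ Q<K, forward
Step 1:
                  B         X         G
  Initial    0.1532    0.8514    0.2293
  Change    -0.1112    0.1112   0.05558
  Equil     0.04205    0.9626    0.2849
  solve Keq expr → x = 0.05558; check Q = 149.3

[B]_eq = 0.04205 M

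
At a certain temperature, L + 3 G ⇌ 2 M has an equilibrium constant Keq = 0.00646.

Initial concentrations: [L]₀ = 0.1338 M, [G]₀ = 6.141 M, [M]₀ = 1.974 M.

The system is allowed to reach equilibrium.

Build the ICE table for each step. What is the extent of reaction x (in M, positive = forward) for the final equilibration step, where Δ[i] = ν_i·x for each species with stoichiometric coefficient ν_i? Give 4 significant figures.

Q₀ = 0.1258 vs Keq = 0.00646 ⇒ Q>K, reverse
Step 1:
                    L           G           M
  Initial      0.1338       6.141       1.974
  Change       0.4016       1.205     -0.8032
  Equil        0.5354       7.346       1.171
  solve Keq expr → x = -0.4016; check Q = 0.00646

x = -0.4016 M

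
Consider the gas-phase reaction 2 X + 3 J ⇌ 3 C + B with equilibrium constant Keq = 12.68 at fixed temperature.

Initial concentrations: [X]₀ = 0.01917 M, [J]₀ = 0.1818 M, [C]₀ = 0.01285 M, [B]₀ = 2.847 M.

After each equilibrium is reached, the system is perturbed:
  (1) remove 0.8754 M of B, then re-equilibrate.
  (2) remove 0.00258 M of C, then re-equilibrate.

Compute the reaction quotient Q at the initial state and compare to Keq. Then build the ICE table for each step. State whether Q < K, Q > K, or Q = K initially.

Q₀ = 2.736; Q < K (proceeds forward)

Q₀ = 2.736 vs Keq = 12.68 ⇒ Q<K, forward
Step 1:
                    X           J           C           B
  init        0.01917      0.1818     0.01285       2.847
  Δ         -0.003535   -0.005303    0.005303    0.001768
  eq          0.01563      0.1765     0.01815       2.849
  solve Keq expr → x = 0.001768; check Q = 12.68
Then remove 0.8754 M of B.
Step 2:
                    X           J           C           B
  init        0.01563      0.1765     0.01815       1.973
  Δ       -9.2577e-04   -0.001389    0.001389  4.6288e-04
  eq          0.01471      0.1751     0.01954       1.974
  solve Keq expr → x = 4.6288e-04; check Q = 12.68
Then remove 0.00258 M of C.
Step 3:
                    X           J           C           B
  init        0.01471      0.1751     0.01696       1.974
  Δ         -0.001009   -0.001513    0.001513  5.0442e-04
  eq           0.0137      0.1736     0.01847       1.974
  solve Keq expr → x = 5.0442e-04; check Q = 12.68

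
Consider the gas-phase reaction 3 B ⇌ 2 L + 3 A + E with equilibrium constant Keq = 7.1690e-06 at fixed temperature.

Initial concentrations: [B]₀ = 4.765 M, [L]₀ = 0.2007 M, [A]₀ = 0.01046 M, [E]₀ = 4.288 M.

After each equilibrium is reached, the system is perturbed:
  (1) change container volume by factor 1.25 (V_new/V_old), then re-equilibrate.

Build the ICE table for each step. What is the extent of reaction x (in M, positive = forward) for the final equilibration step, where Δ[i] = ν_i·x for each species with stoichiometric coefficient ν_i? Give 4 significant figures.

x = 0.006695 M

Q₀ = 1.8271e-09 vs Keq = 7.1690e-06 ⇒ Q<K, forward
Step 1:
                   B          L          A          E
  I            4.765     0.2007    0.01046      4.288
  C          -0.1182    0.07878     0.1182    0.03939
  E            4.647     0.2795     0.1286      4.327
  solve Keq expr → x = 0.03939; check Q = 7.1690e-06
Then change container volume by factor 1.25 (V_new/V_old).
Step 2:
                   B          L          A          E
  I            3.717     0.2236     0.1029      3.462
  C         -0.02009    0.01339    0.02009   0.006695
  E            3.697      0.237      0.123      3.469
  solve Keq expr → x = 0.006695; check Q = 7.1690e-06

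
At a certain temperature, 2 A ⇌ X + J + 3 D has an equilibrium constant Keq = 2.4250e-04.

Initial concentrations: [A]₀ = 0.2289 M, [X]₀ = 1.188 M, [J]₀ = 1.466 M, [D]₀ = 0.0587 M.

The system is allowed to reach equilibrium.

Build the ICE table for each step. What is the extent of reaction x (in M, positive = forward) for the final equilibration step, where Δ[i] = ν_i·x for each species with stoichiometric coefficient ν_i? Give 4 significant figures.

Q₀ = 0.006723 vs Keq = 2.4250e-04 ⇒ Q>K, reverse
Step 1:
                  A         X         J         D
  Initial    0.2289     1.188     1.466    0.0587
  Change    0.02518  -0.01259  -0.01259  -0.03777
  Equil      0.2541     1.175     1.453   0.02093
  solve Keq expr → x = -0.01259; check Q = 2.4250e-04

x = -0.01259 M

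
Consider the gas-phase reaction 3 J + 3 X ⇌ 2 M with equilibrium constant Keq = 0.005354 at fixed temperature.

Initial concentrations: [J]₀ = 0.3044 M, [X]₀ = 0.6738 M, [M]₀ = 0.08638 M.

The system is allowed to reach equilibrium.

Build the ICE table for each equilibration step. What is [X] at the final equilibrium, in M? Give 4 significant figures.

Q₀ = 0.8648 vs Keq = 0.005354 ⇒ Q>K, reverse
Step 1:
                    J           X           M
  init         0.3044      0.6738     0.08638
  Δ            0.1093      0.1093    -0.07289
  eq           0.4137      0.7831     0.01349
  solve Keq expr → x = -0.03644; check Q = 0.005354

[X]_eq = 0.7831 M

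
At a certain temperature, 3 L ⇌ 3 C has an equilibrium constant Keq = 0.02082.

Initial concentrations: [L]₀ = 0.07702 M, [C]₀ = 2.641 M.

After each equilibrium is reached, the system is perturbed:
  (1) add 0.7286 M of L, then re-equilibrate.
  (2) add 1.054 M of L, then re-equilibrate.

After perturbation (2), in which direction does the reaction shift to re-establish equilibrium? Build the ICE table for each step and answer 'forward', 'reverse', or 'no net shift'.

Q₀ = 4.0318e+04 vs Keq = 0.02082 ⇒ Q>K, reverse
Step 1:
                    L           C
  Initial     0.07702       2.641
  Change        2.055      -2.055
  Equil         2.132      0.5864
  solve Keq expr → x = -0.6849; check Q = 0.02082
Then add 0.7286 M of L.
Step 2:
                    L           C
  Initial        2.86      0.5864
  Change      -0.1572      0.1572
  Equil         2.703      0.7436
  solve Keq expr → x = 0.0524; check Q = 0.02082
Then add 1.054 M of L.
Step 3:
                    L           C
  Initial       3.757      0.7436
  Change      -0.2274      0.2274
  Equil          3.53       0.971
  solve Keq expr → x = 0.0758; check Q = 0.02082

Direction: forward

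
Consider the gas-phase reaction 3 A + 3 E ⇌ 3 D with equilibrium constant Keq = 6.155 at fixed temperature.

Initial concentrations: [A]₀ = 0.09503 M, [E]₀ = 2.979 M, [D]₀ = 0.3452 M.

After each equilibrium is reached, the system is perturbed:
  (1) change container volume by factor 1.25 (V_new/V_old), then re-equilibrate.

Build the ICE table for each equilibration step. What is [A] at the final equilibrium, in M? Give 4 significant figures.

[A]_eq = 0.06584 M

Q₀ = 1.813 vs Keq = 6.155 ⇒ Q<K, forward
Step 1:
                  A         E         D
  init      0.09503     2.979    0.3452
  Δ        -0.02636  -0.02636   0.02636
  eq        0.06867     2.953    0.3716
  solve Keq expr → x = 0.008788; check Q = 6.155
Then change container volume by factor 1.25 (V_new/V_old).
Step 2:
                  A         E         D
  init      0.05493     2.362    0.2973
  Δ         0.01091   0.01091  -0.01091
  eq        0.06584     2.373    0.2863
  solve Keq expr → x = -0.003636; check Q = 6.155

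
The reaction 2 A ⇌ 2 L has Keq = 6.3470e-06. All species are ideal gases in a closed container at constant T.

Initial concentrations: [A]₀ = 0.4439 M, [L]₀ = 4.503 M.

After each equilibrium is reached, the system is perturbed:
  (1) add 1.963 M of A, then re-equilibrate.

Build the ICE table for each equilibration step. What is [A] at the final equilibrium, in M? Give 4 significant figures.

[A]_eq = 6.893 M

Q₀ = 102.9 vs Keq = 6.3470e-06 ⇒ Q>K, reverse
Step 1:
                  A         L
  I          0.4439     4.503
  C           4.491    -4.491
  E           4.934   0.01243
  solve Keq expr → x = -2.245; check Q = 6.3470e-06
Then add 1.963 M of A.
Step 2:
                  A         L
  I           6.897   0.01243
  C       -0.004933  0.004933
  E           6.893   0.01736
  solve Keq expr → x = 0.002467; check Q = 6.3470e-06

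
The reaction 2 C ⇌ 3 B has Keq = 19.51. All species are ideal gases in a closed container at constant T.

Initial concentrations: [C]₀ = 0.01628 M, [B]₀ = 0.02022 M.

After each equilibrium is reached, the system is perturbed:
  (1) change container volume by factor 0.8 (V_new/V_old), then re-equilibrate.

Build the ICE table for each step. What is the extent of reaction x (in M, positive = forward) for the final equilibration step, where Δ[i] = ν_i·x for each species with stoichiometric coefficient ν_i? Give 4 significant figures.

Q₀ = 0.03119 vs Keq = 19.51 ⇒ Q<K, forward
Step 1:
                  C         B
  Initial   0.01628   0.02022
  Change   -0.01435   0.02152
  Equil    0.001931   0.04174
  solve Keq expr → x = 0.007175; check Q = 19.51
Then change container volume by factor 0.8 (V_new/V_old).
Step 2:
                  C         B
  Initial  0.002414   0.05218
  Change  2.5524e-04 -3.8286e-04
  Equil    0.002669    0.0518
  solve Keq expr → x = -1.2762e-04; check Q = 19.51

x = -1.2762e-04 M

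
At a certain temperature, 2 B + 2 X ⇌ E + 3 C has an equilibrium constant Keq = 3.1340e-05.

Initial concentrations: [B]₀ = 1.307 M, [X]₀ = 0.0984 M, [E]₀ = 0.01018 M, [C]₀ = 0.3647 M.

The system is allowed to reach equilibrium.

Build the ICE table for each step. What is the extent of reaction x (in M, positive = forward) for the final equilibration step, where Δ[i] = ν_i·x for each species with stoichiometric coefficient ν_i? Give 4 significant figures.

Q₀ = 0.02985 vs Keq = 3.1340e-05 ⇒ Q>K, reverse
Step 1:
                  B         X         E         C
  I           1.307    0.0984   0.01018    0.3647
  C         0.02032   0.02032  -0.01016  -0.03048
  E           1.327    0.1187 2.0844e-05    0.3342
  solve Keq expr → x = -0.01016; check Q = 3.1340e-05

x = -0.01016 M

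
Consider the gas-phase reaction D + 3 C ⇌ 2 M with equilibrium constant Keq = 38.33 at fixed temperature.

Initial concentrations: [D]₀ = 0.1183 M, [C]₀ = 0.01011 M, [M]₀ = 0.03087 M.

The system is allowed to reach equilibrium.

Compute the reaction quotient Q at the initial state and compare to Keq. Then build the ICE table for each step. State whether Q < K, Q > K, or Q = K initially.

Q₀ = 7795 vs Keq = 38.33 ⇒ Q>K, reverse
Step 1:
                   D          C          M
  I           0.1183    0.01011    0.03087
  C         0.008259    0.02478   -0.01652
  E           0.1266    0.03489    0.01435
  solve Keq expr → x = -0.008259; check Q = 38.33

Q₀ = 7795; Q > K (proceeds reverse)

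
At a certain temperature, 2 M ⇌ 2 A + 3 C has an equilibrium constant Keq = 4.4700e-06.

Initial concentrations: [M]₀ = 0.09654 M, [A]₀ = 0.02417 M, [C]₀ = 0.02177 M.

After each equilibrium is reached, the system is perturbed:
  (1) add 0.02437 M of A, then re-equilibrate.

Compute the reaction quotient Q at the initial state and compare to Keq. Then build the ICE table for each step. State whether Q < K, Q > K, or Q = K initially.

Q₀ = 6.4672e-07; Q < K (proceeds forward)

Q₀ = 6.4672e-07 vs Keq = 4.4700e-06 ⇒ Q<K, forward
Step 1:
                   M          A          C
  I          0.09654    0.02417    0.02177
  C        -0.007416   0.007416    0.01112
  E          0.08912    0.03159    0.03289
  solve Keq expr → x = 0.003708; check Q = 4.4700e-06
Then add 0.02437 M of A.
Step 2:
                   M          A          C
  I          0.08912    0.05596    0.03289
  C         0.005297  -0.005297  -0.007945
  E          0.09442    0.05066    0.02495
  solve Keq expr → x = -0.002648; check Q = 4.4700e-06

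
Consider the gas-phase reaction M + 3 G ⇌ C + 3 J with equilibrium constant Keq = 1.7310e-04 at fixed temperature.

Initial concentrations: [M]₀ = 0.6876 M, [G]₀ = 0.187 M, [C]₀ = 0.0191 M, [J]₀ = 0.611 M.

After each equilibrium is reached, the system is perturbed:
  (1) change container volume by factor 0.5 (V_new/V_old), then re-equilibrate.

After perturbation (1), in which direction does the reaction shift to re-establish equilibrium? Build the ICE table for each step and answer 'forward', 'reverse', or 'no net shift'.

Q₀ = 0.9689 vs Keq = 1.7310e-04 ⇒ Q>K, reverse
Step 1:
                    M           G           C           J
  init         0.6876       0.187      0.0191       0.611
  Δ           0.01909     0.05727    -0.01909    -0.05727
  eq           0.7067      0.2443  1.0501e-05      0.5537
  solve Keq expr → x = -0.01909; check Q = 1.7310e-04
Then change container volume by factor 0.5 (V_new/V_old).
Step 2:
                    M           G           C           J
  init          1.413      0.4885  2.1002e-05       1.107
  Δ                 0           0           0           0
  eq            1.413      0.4885  2.1002e-05       1.107
  solve Keq expr → x = 0; check Q = 1.7310e-04

Direction: no net shift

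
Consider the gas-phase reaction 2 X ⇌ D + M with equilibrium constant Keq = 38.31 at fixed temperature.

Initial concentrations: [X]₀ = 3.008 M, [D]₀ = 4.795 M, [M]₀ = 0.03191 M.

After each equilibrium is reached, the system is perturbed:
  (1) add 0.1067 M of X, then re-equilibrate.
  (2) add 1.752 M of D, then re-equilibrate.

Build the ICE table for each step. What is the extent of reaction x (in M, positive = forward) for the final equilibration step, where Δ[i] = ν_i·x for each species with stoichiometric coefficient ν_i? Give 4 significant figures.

Q₀ = 0.01691 vs Keq = 38.31 ⇒ Q<K, forward
Step 1:
                    X           D           M
  I             3.008       4.795     0.03191
  C            -2.553       1.276       1.276
  E            0.4553       6.071       1.308
  solve Keq expr → x = 1.276; check Q = 38.31
Then add 0.1067 M of X.
Step 2:
                    X           D           M
  I             0.562       6.071       1.308
  C          -0.09654     0.04827     0.04827
  E            0.4655        6.12       1.357
  solve Keq expr → x = 0.04827; check Q = 38.31
Then add 1.752 M of D.
Step 3:
                    X           D           M
  I            0.4655       7.872       1.357
  C           0.05603    -0.02802    -0.02802
  E            0.5215       7.844       1.328
  solve Keq expr → x = -0.02802; check Q = 38.31

x = -0.02802 M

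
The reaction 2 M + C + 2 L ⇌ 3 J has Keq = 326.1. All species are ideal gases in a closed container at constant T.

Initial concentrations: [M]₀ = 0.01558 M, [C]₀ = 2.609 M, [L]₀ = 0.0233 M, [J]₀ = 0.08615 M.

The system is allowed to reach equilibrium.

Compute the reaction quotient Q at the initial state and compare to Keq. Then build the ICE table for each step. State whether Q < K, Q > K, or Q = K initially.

Q₀ = 1860; Q > K (proceeds reverse)

Q₀ = 1860 vs Keq = 326.1 ⇒ Q>K, reverse
Step 1:
                  M         C         L         J
  init      0.01558     2.609    0.0233   0.08615
  Δ        0.007385  0.003693  0.007385  -0.01108
  eq        0.02297     2.613   0.03069   0.07507
  solve Keq expr → x = -0.003693; check Q = 326.1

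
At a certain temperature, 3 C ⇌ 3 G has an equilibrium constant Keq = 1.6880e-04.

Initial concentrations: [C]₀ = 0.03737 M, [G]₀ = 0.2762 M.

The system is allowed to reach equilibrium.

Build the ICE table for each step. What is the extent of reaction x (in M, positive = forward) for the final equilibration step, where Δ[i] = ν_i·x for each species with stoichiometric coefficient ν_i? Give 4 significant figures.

Q₀ = 403.7 vs Keq = 1.6880e-04 ⇒ Q>K, reverse
Step 1:
                   C          G
  init       0.03737     0.2762
  Δ           0.2598    -0.2598
  eq          0.2971    0.01642
  solve Keq expr → x = -0.08659; check Q = 1.6880e-04

x = -0.08659 M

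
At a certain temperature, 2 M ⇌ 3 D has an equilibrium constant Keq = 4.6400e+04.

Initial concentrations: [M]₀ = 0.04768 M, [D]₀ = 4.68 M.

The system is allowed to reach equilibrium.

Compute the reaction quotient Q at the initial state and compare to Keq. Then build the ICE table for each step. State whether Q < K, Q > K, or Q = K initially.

Q₀ = 4.5088e+04 vs Keq = 4.6400e+04 ⇒ Q<K, forward
Step 1:
                   M          D
  I          0.04768       4.68
  C       -6.6371e-04 9.9557e-04
  E          0.04702      4.681
  solve Keq expr → x = 3.3186e-04; check Q = 4.6400e+04

Q₀ = 4.5088e+04; Q < K (proceeds forward)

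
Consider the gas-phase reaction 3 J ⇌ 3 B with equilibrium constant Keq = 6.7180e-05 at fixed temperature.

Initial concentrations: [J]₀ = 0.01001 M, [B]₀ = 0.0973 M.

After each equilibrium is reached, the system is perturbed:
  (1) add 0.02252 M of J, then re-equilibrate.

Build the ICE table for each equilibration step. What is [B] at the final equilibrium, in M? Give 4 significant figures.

Q₀ = 918.4 vs Keq = 6.7180e-05 ⇒ Q>K, reverse
Step 1:
                  J         B
  init      0.01001    0.0973
  Δ         0.09311  -0.09311
  eq         0.1031  0.004192
  solve Keq expr → x = -0.03104; check Q = 6.7180e-05
Then add 0.02252 M of J.
Step 2:
                  J         B
  init       0.1256  0.004192
  Δ       -8.7972e-04 8.7972e-04
  eq         0.1248  0.005072
  solve Keq expr → x = 2.9324e-04; check Q = 6.7180e-05

[B]_eq = 0.005072 M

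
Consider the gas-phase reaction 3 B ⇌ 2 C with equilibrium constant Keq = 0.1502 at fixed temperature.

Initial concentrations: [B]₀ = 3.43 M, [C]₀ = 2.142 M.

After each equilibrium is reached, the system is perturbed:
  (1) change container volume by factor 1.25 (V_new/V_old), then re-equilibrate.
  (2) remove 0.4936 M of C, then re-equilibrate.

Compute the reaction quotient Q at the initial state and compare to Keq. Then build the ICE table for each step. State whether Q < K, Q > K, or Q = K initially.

Q₀ = 0.1137; Q < K (proceeds forward)

Q₀ = 0.1137 vs Keq = 0.1502 ⇒ Q<K, forward
Step 1:
                  B         C
  Initial      3.43     2.142
  Change    -0.1851    0.1234
  Equil       3.245     2.265
  solve Keq expr → x = 0.06169; check Q = 0.1502
Then change container volume by factor 1.25 (V_new/V_old).
Step 2:
                  B         C
  Initial     2.596     1.812
  Change     0.1185  -0.07903
  Equil       2.714     1.733
  solve Keq expr → x = -0.03952; check Q = 0.1502
Then remove 0.4936 M of C.
Step 3:
                  B         C
  Initial     2.714      1.24
  Change    -0.3091    0.2061
  Equil       2.405     1.446
  solve Keq expr → x = 0.103; check Q = 0.1502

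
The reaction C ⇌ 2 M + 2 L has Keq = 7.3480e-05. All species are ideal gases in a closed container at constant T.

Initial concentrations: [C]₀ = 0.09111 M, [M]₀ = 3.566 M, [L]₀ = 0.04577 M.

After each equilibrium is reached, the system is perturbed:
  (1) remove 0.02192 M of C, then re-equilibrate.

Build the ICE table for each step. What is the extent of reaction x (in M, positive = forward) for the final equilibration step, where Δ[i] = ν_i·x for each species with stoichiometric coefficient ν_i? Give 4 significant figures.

Q₀ = 0.2924 vs Keq = 7.3480e-05 ⇒ Q>K, reverse
Step 1:
                    C           M           L
  Initial     0.09111       3.566     0.04577
  Change      0.02247    -0.04495    -0.04495
  Equil        0.1136       3.521  8.2049e-04
  solve Keq expr → x = -0.02247; check Q = 7.3480e-05
Then remove 0.02192 M of C.
Step 2:
                    C           M           L
  Initial     0.09166       3.521  8.2049e-04
  Change   4.1613e-05 -8.3225e-05 -8.3225e-05
  Equil       0.09171       3.521  7.3726e-04
  solve Keq expr → x = -4.1613e-05; check Q = 7.3480e-05

x = -4.1613e-05 M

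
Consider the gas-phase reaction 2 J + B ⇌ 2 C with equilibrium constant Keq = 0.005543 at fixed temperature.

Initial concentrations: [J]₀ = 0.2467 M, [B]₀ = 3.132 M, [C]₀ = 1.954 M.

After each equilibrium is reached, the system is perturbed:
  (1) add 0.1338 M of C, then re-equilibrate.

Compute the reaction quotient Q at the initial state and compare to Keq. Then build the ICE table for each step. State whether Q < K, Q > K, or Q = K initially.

Q₀ = 20.03; Q > K (proceeds reverse)

Q₀ = 20.03 vs Keq = 0.005543 ⇒ Q>K, reverse
Step 1:
                   J          B          C
  I           0.2467      3.132      1.954
  C             1.67     0.8349      -1.67
  E            1.917      3.967     0.2842
  solve Keq expr → x = -0.8349; check Q = 0.005543
Then add 0.1338 M of C.
Step 2:
                   J          B          C
  I            1.917      3.967      0.418
  C           0.1146    0.05732    -0.1146
  E            2.031      4.024     0.3034
  solve Keq expr → x = -0.05732; check Q = 0.005543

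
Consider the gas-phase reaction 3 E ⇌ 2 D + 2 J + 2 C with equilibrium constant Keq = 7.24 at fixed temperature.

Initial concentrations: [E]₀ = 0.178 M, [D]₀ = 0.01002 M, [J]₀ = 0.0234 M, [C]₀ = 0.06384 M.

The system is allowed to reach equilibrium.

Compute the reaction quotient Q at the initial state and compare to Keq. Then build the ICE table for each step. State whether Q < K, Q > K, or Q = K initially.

Q₀ = 3.9728e-08 vs Keq = 7.24 ⇒ Q<K, forward
Step 1:
                   E          D          J          C
  Initial      0.178    0.01002     0.0234    0.06384
  Change     -0.1675     0.1117     0.1117     0.1117
  Equil      0.01048     0.1217     0.1351     0.1755
  solve Keq expr → x = 0.05584; check Q = 7.24

Q₀ = 3.9728e-08; Q < K (proceeds forward)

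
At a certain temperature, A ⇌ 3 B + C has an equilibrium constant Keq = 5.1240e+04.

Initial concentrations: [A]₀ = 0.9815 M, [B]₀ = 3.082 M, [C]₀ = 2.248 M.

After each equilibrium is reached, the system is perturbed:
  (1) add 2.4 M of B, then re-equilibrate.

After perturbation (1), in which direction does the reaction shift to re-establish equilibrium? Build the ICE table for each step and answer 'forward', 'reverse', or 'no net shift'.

Q₀ = 67.05 vs Keq = 5.1240e+04 ⇒ Q<K, forward
Step 1:
                   A          B          C
  init        0.9815      3.082      2.248
  Δ           -0.968      2.904      0.968
  eq         0.01346      5.986      3.216
  solve Keq expr → x = 0.968; check Q = 5.1240e+04
Then add 2.4 M of B.
Step 2:
                   A          B          C
  init       0.01346      8.386      3.216
  Δ          0.02242   -0.06725   -0.02242
  eq         0.03588      8.319      3.194
  solve Keq expr → x = -0.02242; check Q = 5.1240e+04

Direction: reverse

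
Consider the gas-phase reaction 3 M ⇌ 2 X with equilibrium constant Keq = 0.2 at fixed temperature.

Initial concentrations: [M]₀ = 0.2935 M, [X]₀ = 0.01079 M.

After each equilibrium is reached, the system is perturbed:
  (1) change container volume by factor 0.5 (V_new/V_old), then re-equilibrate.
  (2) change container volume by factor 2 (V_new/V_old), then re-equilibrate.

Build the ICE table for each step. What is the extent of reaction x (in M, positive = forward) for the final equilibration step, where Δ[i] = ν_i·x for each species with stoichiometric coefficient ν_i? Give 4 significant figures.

x = -0.006256 M

Q₀ = 0.004605 vs Keq = 0.2 ⇒ Q<K, forward
Step 1:
                   M          X
  I           0.2935    0.01079
  C         -0.05967    0.03978
  E           0.2338    0.05057
  solve Keq expr → x = 0.01989; check Q = 0.2
Then change container volume by factor 0.5 (V_new/V_old).
Step 2:
                   M          X
  I           0.4677     0.1011
  C         -0.03753    0.02502
  E           0.4301     0.1262
  solve Keq expr → x = 0.01251; check Q = 0.2
Then change container volume by factor 2 (V_new/V_old).
Step 3:
                   M          X
  I           0.2151    0.06308
  C          0.01877   -0.01251
  E           0.2338    0.05057
  solve Keq expr → x = -0.006256; check Q = 0.2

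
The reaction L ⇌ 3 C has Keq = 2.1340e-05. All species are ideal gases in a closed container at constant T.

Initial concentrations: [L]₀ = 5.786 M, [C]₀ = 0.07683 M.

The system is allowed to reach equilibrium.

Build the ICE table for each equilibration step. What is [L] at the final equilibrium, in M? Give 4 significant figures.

[L]_eq = 5.795 M

Q₀ = 7.8382e-05 vs Keq = 2.1340e-05 ⇒ Q>K, reverse
Step 1:
                   L          C
  I            5.786    0.07683
  C         0.009003   -0.02701
  E            5.795    0.04982
  solve Keq expr → x = -0.009003; check Q = 2.1340e-05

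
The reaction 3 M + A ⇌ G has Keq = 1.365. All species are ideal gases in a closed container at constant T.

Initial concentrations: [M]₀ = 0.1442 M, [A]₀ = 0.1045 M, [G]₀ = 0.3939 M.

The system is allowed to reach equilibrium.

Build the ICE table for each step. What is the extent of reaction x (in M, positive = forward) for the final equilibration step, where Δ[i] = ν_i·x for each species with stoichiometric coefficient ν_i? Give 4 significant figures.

x = -0.2061 M

Q₀ = 1257 vs Keq = 1.365 ⇒ Q>K, reverse
Step 1:
                  M         A         G
  I          0.1442    0.1045    0.3939
  C          0.6182    0.2061   -0.2061
  E          0.7624    0.3106    0.1878
  solve Keq expr → x = -0.2061; check Q = 1.365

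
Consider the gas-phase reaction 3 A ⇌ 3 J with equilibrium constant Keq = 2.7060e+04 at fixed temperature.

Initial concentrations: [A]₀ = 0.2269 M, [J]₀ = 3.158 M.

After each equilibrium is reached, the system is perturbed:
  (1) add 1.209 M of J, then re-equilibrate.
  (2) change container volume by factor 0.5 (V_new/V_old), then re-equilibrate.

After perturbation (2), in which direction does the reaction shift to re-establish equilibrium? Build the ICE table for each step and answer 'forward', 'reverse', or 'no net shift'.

Direction: no net shift

Q₀ = 2696 vs Keq = 2.7060e+04 ⇒ Q<K, forward
Step 1:
                    A           J
  init         0.2269       3.158
  Δ           -0.1178      0.1178
  eq           0.1091       3.276
  solve Keq expr → x = 0.03926; check Q = 2.7060e+04
Then add 1.209 M of J.
Step 2:
                    A           J
  init         0.1091       4.485
  Δ           0.03897    -0.03897
  eq           0.1481       4.446
  solve Keq expr → x = -0.01299; check Q = 2.7060e+04
Then change container volume by factor 0.5 (V_new/V_old).
Step 3:
                    A           J
  init         0.2962       8.892
  Δ                 0           0
  eq           0.2962       8.892
  solve Keq expr → x = 0; check Q = 2.7060e+04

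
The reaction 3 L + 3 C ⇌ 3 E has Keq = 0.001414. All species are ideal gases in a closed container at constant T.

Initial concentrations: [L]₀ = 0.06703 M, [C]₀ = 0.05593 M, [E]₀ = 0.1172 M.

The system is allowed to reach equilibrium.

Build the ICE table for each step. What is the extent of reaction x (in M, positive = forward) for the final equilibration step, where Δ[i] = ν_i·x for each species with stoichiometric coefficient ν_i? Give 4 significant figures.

x = -0.03792 M

Q₀ = 3.0552e+04 vs Keq = 0.001414 ⇒ Q>K, reverse
Step 1:
                    L           C           E
  init        0.06703     0.05593      0.1172
  Δ            0.1138      0.1138     -0.1138
  eq           0.1808      0.1697    0.003443
  solve Keq expr → x = -0.03792; check Q = 0.001414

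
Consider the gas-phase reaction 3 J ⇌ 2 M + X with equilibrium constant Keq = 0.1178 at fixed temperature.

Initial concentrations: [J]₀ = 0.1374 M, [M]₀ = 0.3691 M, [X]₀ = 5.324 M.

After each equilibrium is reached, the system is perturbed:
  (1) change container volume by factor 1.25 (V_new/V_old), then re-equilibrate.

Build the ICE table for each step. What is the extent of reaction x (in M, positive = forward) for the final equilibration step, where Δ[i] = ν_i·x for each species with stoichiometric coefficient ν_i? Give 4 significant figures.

x = 0 M

Q₀ = 279.6 vs Keq = 0.1178 ⇒ Q>K, reverse
Step 1:
                   J          M          X
  init        0.1374     0.3691      5.324
  Δ           0.4514    -0.3009    -0.1505
  eq          0.5888    0.06817      5.174
  solve Keq expr → x = -0.1505; check Q = 0.1178
Then change container volume by factor 1.25 (V_new/V_old).
Step 2:
                   J          M          X
  init         0.471    0.05454      4.139
  Δ                0          0          0
  eq           0.471    0.05454      4.139
  solve Keq expr → x = 0; check Q = 0.1178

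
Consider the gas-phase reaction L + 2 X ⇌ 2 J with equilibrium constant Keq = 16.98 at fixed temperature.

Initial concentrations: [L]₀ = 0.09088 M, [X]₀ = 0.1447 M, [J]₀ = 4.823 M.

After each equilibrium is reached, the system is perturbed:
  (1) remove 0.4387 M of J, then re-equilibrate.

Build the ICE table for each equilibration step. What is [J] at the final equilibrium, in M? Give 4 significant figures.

[J]_eq = 3.427 M

Q₀ = 1.2224e+04 vs Keq = 16.98 ⇒ Q>K, reverse
Step 1:
                  L         X         J
  init      0.09088    0.1447     4.823
  Δ          0.5172     1.034    -1.034
  eq         0.6081     1.179     3.789
  solve Keq expr → x = -0.5172; check Q = 16.98
Then remove 0.4387 M of J.
Step 2:
                  L         X         J
  init       0.6081     1.179      3.35
  Δ        -0.03853  -0.07706   0.07706
  eq         0.5695     1.102     3.427
  solve Keq expr → x = 0.03853; check Q = 16.98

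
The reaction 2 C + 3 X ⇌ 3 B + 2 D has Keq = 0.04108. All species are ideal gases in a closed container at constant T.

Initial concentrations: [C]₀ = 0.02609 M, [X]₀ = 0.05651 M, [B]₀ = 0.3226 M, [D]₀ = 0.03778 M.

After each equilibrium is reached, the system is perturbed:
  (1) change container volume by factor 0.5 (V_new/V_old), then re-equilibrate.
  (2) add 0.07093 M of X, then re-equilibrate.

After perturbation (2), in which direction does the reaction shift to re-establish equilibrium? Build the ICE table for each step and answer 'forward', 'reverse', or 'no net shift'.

Q₀ = 390.1 vs Keq = 0.04108 ⇒ Q>K, reverse
Step 1:
                  C         X         B         D
  Initial   0.02609   0.05651    0.3226   0.03778
  Change    0.03465   0.05198  -0.05198  -0.03465
  Equil     0.06074    0.1085    0.2706  0.003125
  solve Keq expr → x = -0.01733; check Q = 0.04108
Then change container volume by factor 0.5 (V_new/V_old).
Step 2:
                  C         X         B         D
  Initial    0.1215     0.217    0.5412  0.006251
  Change          0         0         0         0
  Equil      0.1215     0.217    0.5412  0.006251
  solve Keq expr → x = 0; check Q = 0.04108
Then add 0.07093 M of X.
Step 3:
                  C         X         B         D
  Initial    0.1215    0.2879    0.5412  0.006251
  Change  -0.002778 -0.004167  0.004167  0.002778
  Equil      0.1187    0.2837    0.5454  0.009029
  solve Keq expr → x = 0.001389; check Q = 0.04108

Direction: forward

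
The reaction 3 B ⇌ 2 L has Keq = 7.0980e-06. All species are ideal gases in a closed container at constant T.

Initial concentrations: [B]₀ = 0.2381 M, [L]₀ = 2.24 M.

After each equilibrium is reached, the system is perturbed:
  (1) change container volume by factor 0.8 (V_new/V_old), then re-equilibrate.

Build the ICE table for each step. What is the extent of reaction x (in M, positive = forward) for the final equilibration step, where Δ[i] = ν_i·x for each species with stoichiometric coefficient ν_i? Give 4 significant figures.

Q₀ = 371.7 vs Keq = 7.0980e-06 ⇒ Q>K, reverse
Step 1:
                  B         L
  Initial    0.2381      2.24
  Change      3.333    -2.222
  Equil       3.571   0.01798
  solve Keq expr → x = -1.111; check Q = 7.0980e-06
Then change container volume by factor 0.8 (V_new/V_old).
Step 2:
                  B         L
  Initial     4.464   0.02247
  Change  -0.003929   0.00262
  Equil        4.46   0.02509
  solve Keq expr → x = 0.00131; check Q = 7.0980e-06

x = 0.00131 M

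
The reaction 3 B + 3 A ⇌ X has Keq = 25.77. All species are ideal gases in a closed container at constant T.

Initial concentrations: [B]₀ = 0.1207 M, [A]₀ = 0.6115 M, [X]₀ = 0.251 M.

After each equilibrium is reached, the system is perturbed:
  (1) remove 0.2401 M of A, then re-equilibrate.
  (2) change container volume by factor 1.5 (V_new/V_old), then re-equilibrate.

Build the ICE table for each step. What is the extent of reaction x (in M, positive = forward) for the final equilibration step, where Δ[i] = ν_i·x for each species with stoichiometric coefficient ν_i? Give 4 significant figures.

Q₀ = 624.3 vs Keq = 25.77 ⇒ Q>K, reverse
Step 1:
                  B         A         X
  I          0.1207    0.6115     0.251
  C          0.1431    0.1431   -0.0477
  E          0.2638    0.7546    0.2033
  solve Keq expr → x = -0.0477; check Q = 25.77
Then remove 0.2401 M of A.
Step 2:
                  B         A         X
  I          0.2638    0.5145    0.2033
  C         0.06615   0.06615  -0.02205
  E            0.33    0.5807    0.1812
  solve Keq expr → x = -0.02205; check Q = 25.77
Then change container volume by factor 1.5 (V_new/V_old).
Step 3:
                  B         A         X
  I            0.22    0.3871    0.1208
  C         0.09439   0.09439  -0.03146
  E          0.3144    0.4815   0.08937
  solve Keq expr → x = -0.03146; check Q = 25.77

x = -0.03146 M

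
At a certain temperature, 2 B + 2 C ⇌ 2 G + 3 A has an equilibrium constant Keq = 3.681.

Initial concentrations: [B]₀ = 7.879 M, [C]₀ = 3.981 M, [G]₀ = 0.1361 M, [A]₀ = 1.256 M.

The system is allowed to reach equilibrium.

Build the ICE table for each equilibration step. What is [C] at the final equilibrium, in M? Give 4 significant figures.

[C]_eq = 1.876 M

Q₀ = 3.7304e-05 vs Keq = 3.681 ⇒ Q<K, forward
Step 1:
                    B           C           G           A
  Initial       7.879       3.981      0.1361       1.256
  Change       -2.105      -2.105       2.105       3.158
  Equil         5.774       1.876       2.241       4.414
  solve Keq expr → x = 1.053; check Q = 3.681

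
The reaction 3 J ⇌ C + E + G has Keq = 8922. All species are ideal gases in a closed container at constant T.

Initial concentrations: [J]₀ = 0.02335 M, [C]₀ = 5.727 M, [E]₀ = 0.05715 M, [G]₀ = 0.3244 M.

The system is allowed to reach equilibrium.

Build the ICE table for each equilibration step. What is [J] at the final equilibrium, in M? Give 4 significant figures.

Q₀ = 8340 vs Keq = 8922 ⇒ Q<K, forward
Step 1:
                    J           C           E           G
  init        0.02335       5.727     0.05715      0.3244
  Δ       -4.9327e-04  1.6442e-04  1.6442e-04  1.6442e-04
  eq          0.02286       5.727     0.05731      0.3246
  solve Keq expr → x = 1.6442e-04; check Q = 8922

[J]_eq = 0.02286 M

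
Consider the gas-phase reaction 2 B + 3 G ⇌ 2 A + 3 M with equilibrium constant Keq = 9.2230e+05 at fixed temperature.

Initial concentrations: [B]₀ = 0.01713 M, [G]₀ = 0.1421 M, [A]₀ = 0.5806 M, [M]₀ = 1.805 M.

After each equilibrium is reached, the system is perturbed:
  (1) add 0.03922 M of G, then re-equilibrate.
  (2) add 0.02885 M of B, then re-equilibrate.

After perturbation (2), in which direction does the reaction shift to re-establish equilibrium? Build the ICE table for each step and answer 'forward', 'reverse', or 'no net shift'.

Q₀ = 2.3544e+06 vs Keq = 9.2230e+05 ⇒ Q>K, reverse
Step 1:
                   B          G          A          M
  Initial    0.01713     0.1421     0.5806      1.805
  Change    0.006969    0.01045  -0.006969   -0.01045
  Equil       0.0241     0.1526     0.5736      1.795
  solve Keq expr → x = -0.003484; check Q = 9.2230e+05
Then add 0.03922 M of G.
Step 2:
                   B          G          A          M
  Initial     0.0241     0.1918     0.5736      1.795
  Change   -0.005525  -0.008288   0.005525   0.008288
  Equil      0.01857     0.1835     0.5792      1.803
  solve Keq expr → x = 0.002763; check Q = 9.2230e+05
Then add 0.02885 M of B.
Step 3:
                   B          G          A          M
  Initial    0.04742     0.1835     0.5792      1.803
  Change    -0.02115   -0.03173    0.02115    0.03173
  Equil      0.02627     0.1518     0.6003      1.835
  solve Keq expr → x = 0.01058; check Q = 9.2230e+05

Direction: forward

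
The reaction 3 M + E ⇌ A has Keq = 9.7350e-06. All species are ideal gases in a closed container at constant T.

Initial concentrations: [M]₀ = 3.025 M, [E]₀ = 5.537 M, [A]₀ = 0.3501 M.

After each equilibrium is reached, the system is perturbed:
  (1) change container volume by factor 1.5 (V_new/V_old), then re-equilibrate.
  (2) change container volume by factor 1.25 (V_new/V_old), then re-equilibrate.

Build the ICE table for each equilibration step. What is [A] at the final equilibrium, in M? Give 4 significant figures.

Q₀ = 0.002284 vs Keq = 9.7350e-06 ⇒ Q>K, reverse
Step 1:
                  M         E         A
  I           3.025     5.537    0.3501
  C           1.039    0.3463   -0.3463
  E           4.064     5.883  0.003844
  solve Keq expr → x = -0.3463; check Q = 9.7350e-06
Then change container volume by factor 1.5 (V_new/V_old).
Step 2:
                  M         E         A
  I           2.709     3.922  0.002562
  C        0.005395  0.001798 -0.001798
  E           2.715     3.924 7.6413e-04
  solve Keq expr → x = -0.001798; check Q = 9.7350e-06
Then change container volume by factor 1.25 (V_new/V_old).
Step 3:
                  M         E         A
  I           2.172     3.139 6.1130e-04
  C       8.9370e-04 2.9790e-04 -2.9790e-04
  E           2.173     3.139 3.1340e-04
  solve Keq expr → x = -2.9790e-04; check Q = 9.7350e-06

[A]_eq = 3.1340e-04 M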